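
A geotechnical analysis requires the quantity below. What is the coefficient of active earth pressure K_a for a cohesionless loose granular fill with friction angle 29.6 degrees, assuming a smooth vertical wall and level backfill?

K_a = (1 − sin φ)/(1 + sin φ) = (1 − sin 29.6°)/(1 + sin 29.6°) = 0.3387.

0.339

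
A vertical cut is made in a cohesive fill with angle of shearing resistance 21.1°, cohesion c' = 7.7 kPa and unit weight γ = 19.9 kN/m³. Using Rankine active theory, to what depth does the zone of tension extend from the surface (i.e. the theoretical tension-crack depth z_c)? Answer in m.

1.13 m

K_a = tan²(45° − 21.1°/2) = 0.4706; √K_a = 0.6860.
The active pressure is zero where K_a γ z = 2c√K_a, so z_c = 2c/(γ√K_a) = 2×7.7/(19.9×0.6860) = 1.128 m.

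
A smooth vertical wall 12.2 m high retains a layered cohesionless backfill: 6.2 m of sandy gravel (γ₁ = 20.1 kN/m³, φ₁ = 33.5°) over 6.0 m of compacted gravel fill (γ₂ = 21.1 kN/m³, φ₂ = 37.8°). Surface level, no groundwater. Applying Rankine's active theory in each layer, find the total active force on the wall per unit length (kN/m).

382 kN/m

K_a1 = tan²(45°−33.5°/2) = 0.2887; K_a2 = tan²(45°−37.8°/2) = 0.2400.
Layer 1: σ at base = K_a1 γ₁ h₁ = 35.98 kPa; P₁ = ½×35.98×6.2 = 111.5.
Layer 2: σ_v at top = γ₁h₁ = 124.6; σ_h top = K_a2×124.6 = 29.91; σ_h base = K_a2×(124.6+21.1×6.0) = 60.29.
P₂ = ½(29.91+60.29)×6.0 = 270.6. Total P_a = 111.5+270.6 = 382.1 kN/m.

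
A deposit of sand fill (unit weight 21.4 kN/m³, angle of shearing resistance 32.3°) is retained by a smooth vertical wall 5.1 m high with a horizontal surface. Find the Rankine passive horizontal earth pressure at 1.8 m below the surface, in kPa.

127 kPa

K_p = (1 + sin φ)/(1 − sin φ) = 3.295.
σ_h = K_p γ z = 3.295 × 21.4 × 1.8 = 126.9 kPa.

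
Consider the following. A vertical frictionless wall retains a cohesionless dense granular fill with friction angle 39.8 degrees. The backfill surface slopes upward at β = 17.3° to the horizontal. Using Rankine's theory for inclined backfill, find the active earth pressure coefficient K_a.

K_a = cos β · (cos β − √(cos²β − cos²φ)) / (cos β + √(cos²β − cos²φ)).
cos β = 0.9548, cos φ = 0.7683, √(cos²β − cos²φ) = 0.5668.
K_a = 0.9548 × (0.9548 − 0.5668)/(0.9548 + 0.5668) = 0.2434.

0.243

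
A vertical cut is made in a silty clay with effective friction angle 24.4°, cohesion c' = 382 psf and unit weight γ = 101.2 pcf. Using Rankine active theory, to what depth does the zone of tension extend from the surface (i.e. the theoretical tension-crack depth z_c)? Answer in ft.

11.7 ft

K_a = tan²(45° − 24.4°/2) = 0.4153; √K_a = 0.6445.
The active pressure is zero where K_a γ z = 2c√K_a, so z_c = 2c/(γ√K_a) = 2×382/(101.2×0.6445) = 11.71 ft.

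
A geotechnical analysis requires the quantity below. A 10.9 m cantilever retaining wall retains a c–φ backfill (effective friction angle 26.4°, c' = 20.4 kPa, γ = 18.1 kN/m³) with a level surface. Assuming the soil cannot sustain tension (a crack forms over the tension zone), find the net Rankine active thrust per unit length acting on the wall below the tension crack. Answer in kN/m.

K_a = 0.3844; √K_a = 0.6200.
Tension-crack depth z_c = 2c/(γ√K_a) = 2×20.4/(18.1×0.6200) = 3.636 m.
σ_a at base = K_a γ H − 2c√K_a = 0.3844×18.1×10.9 − 2×20.4×0.6200 = 50.55 kPa.
P_a = ½ × 50.55 × (H − z_c) = 0.5×50.55×7.264 = 183.6 kN/m.

184 kN/m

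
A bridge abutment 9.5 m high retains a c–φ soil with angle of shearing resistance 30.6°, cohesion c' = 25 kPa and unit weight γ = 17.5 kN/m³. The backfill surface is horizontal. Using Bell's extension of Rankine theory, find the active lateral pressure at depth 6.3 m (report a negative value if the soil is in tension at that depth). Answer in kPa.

7.35 kPa

K_a = (1 − sin φ)/(1 + sin φ) = 0.3253.
σ_a = K_a γ z − 2c√K_a = 0.3253×17.5×6.3 − 2×25×0.5704 = 7.350 kPa.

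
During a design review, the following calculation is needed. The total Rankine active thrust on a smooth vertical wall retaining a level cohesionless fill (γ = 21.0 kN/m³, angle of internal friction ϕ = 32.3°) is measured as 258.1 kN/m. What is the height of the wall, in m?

K_a = 0.3035. P_a = ½ K_a γ H² ⇒ H = √(2P_a/(K_a γ)).
H = √(2×258.1/(0.3035×21.0)) = 9.000 m.

9.00 m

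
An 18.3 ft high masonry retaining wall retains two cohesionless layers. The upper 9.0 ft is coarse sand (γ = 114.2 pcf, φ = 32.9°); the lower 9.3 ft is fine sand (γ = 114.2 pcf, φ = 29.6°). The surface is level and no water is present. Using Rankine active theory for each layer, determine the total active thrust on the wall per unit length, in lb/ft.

K_a1 = tan²(45°−32.9°/2) = 0.2960; K_a2 = tan²(45°−29.6°/2) = 0.3387.
Layer 1: σ at base = K_a1 γ₁ h₁ = 304.3 psf; P₁ = ½×304.3×9.0 = 1369.
Layer 2: σ_v at top = γ₁h₁ = 1028; σ_h top = K_a2×1028 = 348.2; σ_h base = K_a2×(1028+114.2×9.3) = 707.9.
P₂ = ½(348.2+707.9)×9.3 = 4911. Total P_a = 1369+4911 = 6280 lb/ft.

6280 lb/ft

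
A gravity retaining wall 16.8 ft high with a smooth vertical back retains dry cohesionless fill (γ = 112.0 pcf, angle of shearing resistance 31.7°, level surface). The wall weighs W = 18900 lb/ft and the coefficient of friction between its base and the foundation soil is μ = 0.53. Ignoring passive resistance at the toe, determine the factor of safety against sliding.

K_a = tan²(45° − 31.7°/2) = 0.3111.
P_a = ½K_aγH² = 0.5×0.3111×112.0×16.8² = 4917 lb/ft, acting at H/3 = 5.600 ft above the base.
FS_sliding = μW / P_a = 0.53×18900 / 4917 = 2.037.

2.04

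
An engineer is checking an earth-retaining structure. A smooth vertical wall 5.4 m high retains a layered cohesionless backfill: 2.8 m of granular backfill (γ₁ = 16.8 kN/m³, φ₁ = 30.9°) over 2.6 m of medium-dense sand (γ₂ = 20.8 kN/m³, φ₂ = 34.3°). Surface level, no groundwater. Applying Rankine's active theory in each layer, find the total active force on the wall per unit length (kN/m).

74.9 kN/m

K_a1 = tan²(45°−30.9°/2) = 0.3214; K_a2 = tan²(45°−34.3°/2) = 0.2792.
Layer 1: σ at base = K_a1 γ₁ h₁ = 15.12 kPa; P₁ = ½×15.12×2.8 = 21.17.
Layer 2: σ_v at top = γ₁h₁ = 47.04; σ_h top = K_a2×47.04 = 13.13; σ_h base = K_a2×(47.04+20.8×2.6) = 28.23.
P₂ = ½(13.13+28.23)×2.6 = 53.77. Total P_a = 21.17+53.77 = 74.93 kN/m.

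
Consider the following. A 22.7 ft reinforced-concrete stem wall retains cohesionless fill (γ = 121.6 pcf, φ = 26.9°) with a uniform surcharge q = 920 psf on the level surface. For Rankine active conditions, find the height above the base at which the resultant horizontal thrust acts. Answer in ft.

9.08 ft

K_a = 0.3770.
Triangular part P₁ = ½K_aγH² = 11810 at H/3 = 7.567 ft; rectangular part P₂ = K_a q H = 7873 at H/2 = 11.35 ft.
ȳ = (P₁·7.567 + P₂·11.35)/(P₁+P₂) = 9.080 ft.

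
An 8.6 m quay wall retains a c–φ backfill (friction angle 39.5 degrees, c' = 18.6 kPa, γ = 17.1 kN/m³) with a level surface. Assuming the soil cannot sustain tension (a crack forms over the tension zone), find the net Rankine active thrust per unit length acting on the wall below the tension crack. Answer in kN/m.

K_a = 0.2224; √K_a = 0.4716.
Tension-crack depth z_c = 2c/(γ√K_a) = 2×18.6/(17.1×0.4716) = 4.613 m.
σ_a at base = K_a γ H − 2c√K_a = 0.2224×17.1×8.6 − 2×18.6×0.4716 = 15.17 kPa.
P_a = ½ × 15.17 × (H − z_c) = 0.5×15.17×3.987 = 30.24 kN/m.

30.2 kN/m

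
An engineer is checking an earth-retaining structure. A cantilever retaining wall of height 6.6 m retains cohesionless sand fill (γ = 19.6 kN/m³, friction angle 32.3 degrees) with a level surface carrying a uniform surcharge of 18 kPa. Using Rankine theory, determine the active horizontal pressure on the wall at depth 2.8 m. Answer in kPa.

22.1 kPa

K_a = (1 − sin φ)/(1 + sin φ) = 0.3035.
σ_v = γz + q = 19.6 × 2.8 + 18 = 72.88 kPa.
σ_h = K_a σ_v = 0.3035 × 72.88 = 22.12 kPa.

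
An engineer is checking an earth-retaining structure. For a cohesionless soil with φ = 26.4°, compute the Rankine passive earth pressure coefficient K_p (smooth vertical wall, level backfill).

2.60

K_p = (1 + sin φ)/(1 − sin φ) = tan²(45° + 26.4°/2) = 2.601.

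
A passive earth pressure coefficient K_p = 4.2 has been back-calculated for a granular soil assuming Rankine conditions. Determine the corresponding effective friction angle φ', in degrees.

K_p = (1+sin φ)/(1−sin φ) ⇒ sin φ = (K_p − 1)/(K_p + 1) = 0.6154.
φ = arcsin(0.6154) = 37.98°.

38.0°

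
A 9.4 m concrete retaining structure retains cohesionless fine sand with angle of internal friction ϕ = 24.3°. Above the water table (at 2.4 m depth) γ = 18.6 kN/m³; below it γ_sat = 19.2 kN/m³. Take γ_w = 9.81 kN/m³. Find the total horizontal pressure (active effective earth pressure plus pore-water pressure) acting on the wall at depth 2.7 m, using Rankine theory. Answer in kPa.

22.7 kPa

K_a = (1 − sin φ)/(1 + sin φ) = 0.4169.
γ' = 19.2 − 9.81 = 9.390 kN/m³.
Effective vertical stress at 2.7 m: σ'_v = 18.6×2.4 + 9.390×0.300 = 47.46 kPa.
σ'_h = K_a σ'_v = 0.4169 × 47.46 = 19.79 kPa; u = γ_w × 0.300 = 2.943 kPa.
Total σ_h = 19.79 + 2.943 = 22.73 kPa.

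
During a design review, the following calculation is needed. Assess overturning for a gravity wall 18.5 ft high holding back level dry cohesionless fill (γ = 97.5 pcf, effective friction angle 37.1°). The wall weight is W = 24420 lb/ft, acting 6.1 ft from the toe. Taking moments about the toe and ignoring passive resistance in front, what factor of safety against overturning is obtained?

5.85

K_a = tan²(45° − 37.1°/2) = 0.2475.
P_a = ½K_aγH² = 0.5×0.2475×97.5×18.5² = 4129 lb/ft, acting at H/3 = 6.167 ft above the base.
Overturning moment M_o = P_a × H/3 = 4129 × 6.167 = 25460.
Resisting moment M_r = W × 6.1 = 24420 × 6.1 = 149000.
FS_overturning = M_r/M_o = 149000/25460 = 5.850.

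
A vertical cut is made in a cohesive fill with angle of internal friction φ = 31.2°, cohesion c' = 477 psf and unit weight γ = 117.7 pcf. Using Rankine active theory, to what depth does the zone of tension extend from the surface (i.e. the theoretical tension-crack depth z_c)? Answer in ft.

14.4 ft

K_a = tan²(45° − 31.2°/2) = 0.3175; √K_a = 0.5635.
The active pressure is zero where K_a γ z = 2c√K_a, so z_c = 2c/(γ√K_a) = 2×477/(117.7×0.5635) = 14.38 ft.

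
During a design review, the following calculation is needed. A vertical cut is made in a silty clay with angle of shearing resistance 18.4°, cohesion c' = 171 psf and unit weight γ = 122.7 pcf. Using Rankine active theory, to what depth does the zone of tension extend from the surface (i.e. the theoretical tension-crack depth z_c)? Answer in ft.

3.86 ft

K_a = tan²(45° − 18.4°/2) = 0.5202; √K_a = 0.7212.
The active pressure is zero where K_a γ z = 2c√K_a, so z_c = 2c/(γ√K_a) = 2×171/(122.7×0.7212) = 3.865 ft.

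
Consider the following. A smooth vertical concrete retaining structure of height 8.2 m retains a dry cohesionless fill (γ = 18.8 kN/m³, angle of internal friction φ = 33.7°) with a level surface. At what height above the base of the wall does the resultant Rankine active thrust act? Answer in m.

K_a = 0.2863.
The pressure distribution is triangular, so the resultant acts at H/3 above the base = 8.2/3 = 2.733 m.

2.73 m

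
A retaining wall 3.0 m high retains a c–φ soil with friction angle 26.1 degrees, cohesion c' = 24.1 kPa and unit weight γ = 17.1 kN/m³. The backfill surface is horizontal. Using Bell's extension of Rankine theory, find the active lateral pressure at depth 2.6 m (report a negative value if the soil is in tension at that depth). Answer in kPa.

K_a = (1 − sin φ)/(1 + sin φ) = 0.3889.
σ_a = K_a γ z − 2c√K_a = 0.3889×17.1×2.6 − 2×24.1×0.6237 = -12.77 kPa.

-12.8 kPa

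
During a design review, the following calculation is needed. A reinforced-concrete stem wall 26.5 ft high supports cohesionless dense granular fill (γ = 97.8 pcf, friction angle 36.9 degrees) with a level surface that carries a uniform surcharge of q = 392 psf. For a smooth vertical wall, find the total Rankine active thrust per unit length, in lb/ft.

K_a = tan²(45° − φ/2) = 0.2497.
Soil triangle: ½ K_a γ H² = 0.5×0.2497×97.8×26.5² = 8574 lb/ft.
Surcharge rectangle: K_a q H = 0.2497×392×26.5 = 2594 lb/ft.
Total = 8574 + 2594 = 11170 lb/ft.

11200 lb/ft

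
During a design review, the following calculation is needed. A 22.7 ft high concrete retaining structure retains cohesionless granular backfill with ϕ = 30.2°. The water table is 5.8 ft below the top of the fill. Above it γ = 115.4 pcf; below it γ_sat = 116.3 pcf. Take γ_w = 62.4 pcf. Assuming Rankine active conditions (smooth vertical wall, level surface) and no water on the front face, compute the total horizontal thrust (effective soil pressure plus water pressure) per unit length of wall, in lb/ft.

15800 lb/ft

K_a = tan²(45° − φ/2) = 0.3307.
γ' = 116.3 − 62.4 = 53.90 pcf. Depth below WT = 16.9 ft.
σ'_h at WT = K_a γ d_w = 221.3 psf; at base = 221.3 + K_a γ' × 16.9 = 522.5 psf.
P₁ (0–5.8 ft) = ½×221.3×5.8 = 641.8. P₂ (5.8–22.7 ft) = ½(221.3+522.5)×16.9 = 6285.
P_w = ½ γ_w h₂² = 0.5×62.4×16.9² = 8911. Total = 641.8+6285+8911 = 15840 lb/ft.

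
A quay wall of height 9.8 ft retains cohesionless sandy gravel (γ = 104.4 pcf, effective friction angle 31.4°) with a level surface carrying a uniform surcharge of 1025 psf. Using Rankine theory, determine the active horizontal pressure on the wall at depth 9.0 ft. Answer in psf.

619 psf

K_a = (1 − sin φ)/(1 + sin φ) = 0.3149.
σ_v = γz + q = 104.4 × 9.0 + 1025 = 1965 psf.
σ_h = K_a σ_v = 0.3149 × 1965 = 618.7 psf.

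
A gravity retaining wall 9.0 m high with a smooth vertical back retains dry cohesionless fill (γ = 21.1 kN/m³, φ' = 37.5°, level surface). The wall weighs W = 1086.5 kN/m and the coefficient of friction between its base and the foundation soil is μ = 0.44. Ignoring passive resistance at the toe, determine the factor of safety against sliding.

2.30

K_a = tan²(45° − 37.5°/2) = 0.2432.
P_a = ½K_aγH² = 0.5×0.2432×21.1×9.0² = 207.8 kN/m, acting at H/3 = 3.000 m above the base.
FS_sliding = μW / P_a = 0.44×1086.5 / 207.8 = 2.300.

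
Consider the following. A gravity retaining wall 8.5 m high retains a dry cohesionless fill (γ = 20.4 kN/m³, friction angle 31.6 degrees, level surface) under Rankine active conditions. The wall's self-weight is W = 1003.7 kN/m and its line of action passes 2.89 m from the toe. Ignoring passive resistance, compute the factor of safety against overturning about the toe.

4.45

K_a = tan²(45° − 31.6°/2) = 0.3123.
P_a = ½K_aγH² = 0.5×0.3123×20.4×8.5² = 230.2 kN/m, acting at H/3 = 2.833 m above the base.
Overturning moment M_o = P_a × H/3 = 230.2 × 2.833 = 652.2.
Resisting moment M_r = W × 2.89 = 1003.7 × 2.89 = 2901.
FS_overturning = M_r/M_o = 2901/652.2 = 4.448.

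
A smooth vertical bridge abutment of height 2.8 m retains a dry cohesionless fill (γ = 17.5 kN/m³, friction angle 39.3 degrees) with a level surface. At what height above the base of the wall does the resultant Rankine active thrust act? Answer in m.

0.933 m

K_a = 0.2245.
The pressure distribution is triangular, so the resultant acts at H/3 above the base = 2.8/3 = 0.9333 m.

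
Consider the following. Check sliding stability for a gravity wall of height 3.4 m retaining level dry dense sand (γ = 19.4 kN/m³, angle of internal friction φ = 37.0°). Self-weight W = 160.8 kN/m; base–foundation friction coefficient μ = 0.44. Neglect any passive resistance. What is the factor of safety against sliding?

2.54

K_a = tan²(45° − 37.0°/2) = 0.2486.
P_a = ½K_aγH² = 0.5×0.2486×19.4×3.4² = 27.87 kN/m, acting at H/3 = 1.133 m above the base.
FS_sliding = μW / P_a = 0.44×160.8 / 27.87 = 2.538.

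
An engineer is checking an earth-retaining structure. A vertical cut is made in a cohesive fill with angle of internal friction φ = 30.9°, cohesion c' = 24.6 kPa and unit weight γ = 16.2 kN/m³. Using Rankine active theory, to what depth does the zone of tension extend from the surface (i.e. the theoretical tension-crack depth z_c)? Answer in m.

K_a = tan²(45° − 30.9°/2) = 0.3214; √K_a = 0.5669.
The active pressure is zero where K_a γ z = 2c√K_a, so z_c = 2c/(γ√K_a) = 2×24.6/(16.2×0.5669) = 5.357 m.

5.36 m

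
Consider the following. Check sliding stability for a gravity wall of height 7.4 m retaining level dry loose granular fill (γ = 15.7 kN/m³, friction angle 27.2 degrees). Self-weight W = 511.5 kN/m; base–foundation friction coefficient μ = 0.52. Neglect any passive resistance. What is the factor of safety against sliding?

1.66

K_a = tan²(45° − 27.2°/2) = 0.3726.
P_a = ½K_aγH² = 0.5×0.3726×15.7×7.4² = 160.2 kN/m, acting at H/3 = 2.467 m above the base.
FS_sliding = μW / P_a = 0.52×511.5 / 160.2 = 1.661.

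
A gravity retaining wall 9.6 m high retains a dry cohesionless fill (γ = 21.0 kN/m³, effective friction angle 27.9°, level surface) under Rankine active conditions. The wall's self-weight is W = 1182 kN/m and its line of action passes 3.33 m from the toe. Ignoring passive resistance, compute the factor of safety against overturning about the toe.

3.51

K_a = tan²(45° − 27.9°/2) = 0.3625.
P_a = ½K_aγH² = 0.5×0.3625×21.0×9.6² = 350.7 kN/m, acting at H/3 = 3.200 m above the base.
Overturning moment M_o = P_a × H/3 = 350.7 × 3.200 = 1122.
Resisting moment M_r = W × 3.33 = 1182 × 3.33 = 3936.
FS_overturning = M_r/M_o = 3936/1122 = 3.507.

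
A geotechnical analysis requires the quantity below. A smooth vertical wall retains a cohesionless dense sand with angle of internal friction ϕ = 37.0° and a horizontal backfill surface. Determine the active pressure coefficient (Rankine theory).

K_a = (1 − sin φ)/(1 + sin φ) = (1 − sin 37.0°)/(1 + sin 37.0°) = 0.2486.

0.249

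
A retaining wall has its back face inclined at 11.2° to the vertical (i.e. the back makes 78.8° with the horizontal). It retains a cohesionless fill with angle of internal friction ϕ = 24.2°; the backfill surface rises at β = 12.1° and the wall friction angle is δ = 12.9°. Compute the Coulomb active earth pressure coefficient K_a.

0.574

K_a = sin²(α+φ) / [sin²α · sin(α−δ) · (1 + √{sin(φ+δ)sin(φ−β) / (sin(α−δ)sin(α+β))})²].
With α = 78.8°, φ = 24.2°, δ = 12.9°, β = 12.1°: K_a = 0.5740.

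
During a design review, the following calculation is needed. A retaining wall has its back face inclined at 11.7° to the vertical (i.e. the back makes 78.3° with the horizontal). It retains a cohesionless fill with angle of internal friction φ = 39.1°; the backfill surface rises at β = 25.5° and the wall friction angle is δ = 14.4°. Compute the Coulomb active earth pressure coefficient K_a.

K_a = sin²(α+φ) / [sin²α · sin(α−δ) · (1 + √{sin(φ+δ)sin(φ−β) / (sin(α−δ)sin(α+β))})²].
With α = 78.3°, φ = 39.1°, δ = 14.4°, β = 25.5°: K_a = 0.4262.

0.426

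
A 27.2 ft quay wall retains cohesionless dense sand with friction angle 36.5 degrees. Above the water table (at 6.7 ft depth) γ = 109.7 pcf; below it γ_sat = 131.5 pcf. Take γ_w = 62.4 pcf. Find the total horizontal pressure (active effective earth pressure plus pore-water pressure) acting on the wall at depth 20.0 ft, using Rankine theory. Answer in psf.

1250 psf

K_a = (1 − sin φ)/(1 + sin φ) = 0.2541.
γ' = 131.5 − 62.4 = 69.10 pcf.
Effective vertical stress at 20.0 ft: σ'_v = 109.7×6.7 + 69.10×13.3 = 1654 psf.
σ'_h = K_a σ'_v = 0.2541 × 1654 = 420.2 psf; u = γ_w × 13.3 = 829.9 psf.
Total σ_h = 420.2 + 829.9 = 1250 psf.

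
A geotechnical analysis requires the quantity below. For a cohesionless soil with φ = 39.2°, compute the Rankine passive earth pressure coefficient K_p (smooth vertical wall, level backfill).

K_p = (1 + sin φ)/(1 − sin φ) = tan²(45° + 39.2°/2) = 4.435.

4.44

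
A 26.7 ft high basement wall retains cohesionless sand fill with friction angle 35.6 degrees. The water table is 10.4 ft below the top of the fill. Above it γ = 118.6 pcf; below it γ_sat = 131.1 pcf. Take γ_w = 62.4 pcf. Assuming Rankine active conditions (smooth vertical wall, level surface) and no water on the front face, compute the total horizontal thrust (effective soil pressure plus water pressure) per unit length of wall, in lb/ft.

K_a = tan²(45° − φ/2) = 0.2641.
γ' = 131.1 − 62.4 = 68.70 pcf. Depth below WT = 16.3 ft.
σ'_h at WT = K_a γ d_w = 325.8 psf; at base = 325.8 + K_a γ' × 16.3 = 621.6 psf.
P₁ (0–10.4 ft) = ½×325.8×10.4 = 1694. P₂ (10.4–26.7 ft) = ½(325.8+621.6)×16.3 = 7721.
P_w = ½ γ_w h₂² = 0.5×62.4×16.3² = 8290. Total = 1694+7721+8290 = 17700 lb/ft.

17700 lb/ft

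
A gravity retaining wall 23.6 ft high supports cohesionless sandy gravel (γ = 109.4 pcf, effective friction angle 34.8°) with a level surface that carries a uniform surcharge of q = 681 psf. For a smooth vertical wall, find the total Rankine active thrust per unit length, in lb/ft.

K_a = tan²(45° − φ/2) = 0.2733.
Soil triangle: ½ K_a γ H² = 0.5×0.2733×109.4×23.6² = 8326 lb/ft.
Surcharge rectangle: K_a q H = 0.2733×681×23.6 = 4392 lb/ft.
Total = 8326 + 4392 = 12720 lb/ft.

12700 lb/ft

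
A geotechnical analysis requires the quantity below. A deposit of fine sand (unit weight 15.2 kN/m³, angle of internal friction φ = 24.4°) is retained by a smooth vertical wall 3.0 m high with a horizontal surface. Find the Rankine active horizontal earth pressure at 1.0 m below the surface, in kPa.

K_a = (1 − sin φ)/(1 + sin φ) = 0.4153.
σ_h = K_a γ z = 0.4153 × 15.2 × 1.0 = 6.313 kPa.

6.31 kPa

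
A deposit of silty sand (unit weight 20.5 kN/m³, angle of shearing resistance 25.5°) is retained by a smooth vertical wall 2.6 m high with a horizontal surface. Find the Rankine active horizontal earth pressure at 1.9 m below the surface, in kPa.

15.5 kPa

K_a = (1 − sin φ)/(1 + sin φ) = 0.3981.
σ_h = K_a γ z = 0.3981 × 20.5 × 1.9 = 15.51 kPa.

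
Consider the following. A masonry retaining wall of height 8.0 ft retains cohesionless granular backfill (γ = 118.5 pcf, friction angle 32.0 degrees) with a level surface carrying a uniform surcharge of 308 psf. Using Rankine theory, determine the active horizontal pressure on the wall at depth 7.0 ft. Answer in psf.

K_a = (1 − sin φ)/(1 + sin φ) = 0.3073.
σ_v = γz + q = 118.5 × 7.0 + 308 = 1138 psf.
σ_h = K_a σ_v = 0.3073 × 1138 = 349.5 psf.

350 psf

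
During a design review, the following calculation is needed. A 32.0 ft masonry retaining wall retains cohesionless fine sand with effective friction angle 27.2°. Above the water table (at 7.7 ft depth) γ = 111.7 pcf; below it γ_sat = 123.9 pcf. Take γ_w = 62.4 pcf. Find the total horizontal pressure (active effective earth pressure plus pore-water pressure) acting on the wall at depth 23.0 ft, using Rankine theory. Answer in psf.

K_a = (1 − sin φ)/(1 + sin φ) = 0.3726.
γ' = 123.9 − 62.4 = 61.50 pcf.
Effective vertical stress at 23.0 ft: σ'_v = 111.7×7.7 + 61.50×15.3 = 1801 psf.
σ'_h = K_a σ'_v = 0.3726 × 1801 = 671.1 psf; u = γ_w × 15.3 = 954.7 psf.
Total σ_h = 671.1 + 954.7 = 1626 psf.

1630 psf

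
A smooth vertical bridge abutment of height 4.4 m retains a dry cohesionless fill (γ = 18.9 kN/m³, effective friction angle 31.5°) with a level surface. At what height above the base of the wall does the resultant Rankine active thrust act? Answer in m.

K_a = 0.3136.
The pressure distribution is triangular, so the resultant acts at H/3 above the base = 4.4/3 = 1.467 m.

1.47 m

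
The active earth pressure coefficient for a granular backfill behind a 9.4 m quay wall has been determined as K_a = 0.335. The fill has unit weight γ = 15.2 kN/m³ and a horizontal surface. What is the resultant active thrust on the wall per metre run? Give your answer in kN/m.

P = ½ K_a γ H² = 0.5 × 0.335 × 15.2 × 9.4² = 225.0 kN/m.

225 kN/m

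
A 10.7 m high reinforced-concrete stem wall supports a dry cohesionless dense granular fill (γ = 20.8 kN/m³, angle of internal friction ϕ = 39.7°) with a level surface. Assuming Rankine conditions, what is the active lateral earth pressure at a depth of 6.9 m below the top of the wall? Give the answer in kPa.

K_a = (1 − sin φ)/(1 + sin φ) = 0.2204.
σ_h = K_a γ z = 0.2204 × 20.8 × 6.9 = 31.64 kPa.

31.6 kPa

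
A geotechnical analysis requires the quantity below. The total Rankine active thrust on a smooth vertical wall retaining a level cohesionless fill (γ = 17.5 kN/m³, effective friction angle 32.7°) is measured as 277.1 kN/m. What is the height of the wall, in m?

10.3 m

K_a = 0.2985. P_a = ½ K_a γ H² ⇒ H = √(2P_a/(K_a γ)).
H = √(2×277.1/(0.2985×17.5)) = 10.30 m.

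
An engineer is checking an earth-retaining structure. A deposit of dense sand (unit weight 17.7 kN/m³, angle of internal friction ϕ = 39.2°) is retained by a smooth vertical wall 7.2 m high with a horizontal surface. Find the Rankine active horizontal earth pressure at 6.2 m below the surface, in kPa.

24.7 kPa

K_a = (1 − sin φ)/(1 + sin φ) = 0.2255.
σ_h = K_a γ z = 0.2255 × 17.7 × 6.2 = 24.74 kPa.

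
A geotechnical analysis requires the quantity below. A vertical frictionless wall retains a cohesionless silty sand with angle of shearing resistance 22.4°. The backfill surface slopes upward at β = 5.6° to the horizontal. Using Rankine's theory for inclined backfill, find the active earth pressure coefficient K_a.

0.458

K_a = cos β · (cos β − √(cos²β − cos²φ)) / (cos β + √(cos²β − cos²φ)).
cos β = 0.9952, cos φ = 0.9245, √(cos²β − cos²φ) = 0.3684.
K_a = 0.9952 × (0.9952 − 0.3684)/(0.9952 + 0.3684) = 0.4575.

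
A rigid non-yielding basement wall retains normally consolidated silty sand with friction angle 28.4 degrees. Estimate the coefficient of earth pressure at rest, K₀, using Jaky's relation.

0.524

K₀ = 1 − sin φ' = 1 − sin 28.4° = 0.5244.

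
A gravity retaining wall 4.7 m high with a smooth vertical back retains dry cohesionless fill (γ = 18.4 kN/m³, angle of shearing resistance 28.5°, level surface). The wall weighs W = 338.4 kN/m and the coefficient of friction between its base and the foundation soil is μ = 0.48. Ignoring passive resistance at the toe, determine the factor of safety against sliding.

K_a = tan²(45° − 28.5°/2) = 0.3540.
P_a = ½K_aγH² = 0.5×0.3540×18.4×4.7² = 71.93 kN/m, acting at H/3 = 1.567 m above the base.
FS_sliding = μW / P_a = 0.48×338.4 / 71.93 = 2.258.

2.26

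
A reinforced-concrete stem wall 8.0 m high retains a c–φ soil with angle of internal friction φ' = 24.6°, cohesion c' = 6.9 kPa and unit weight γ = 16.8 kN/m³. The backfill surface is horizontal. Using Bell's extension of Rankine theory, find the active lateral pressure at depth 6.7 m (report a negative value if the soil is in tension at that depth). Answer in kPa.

37.5 kPa

K_a = (1 − sin φ)/(1 + sin φ) = 0.4121.
σ_a = K_a γ z − 2c√K_a = 0.4121×16.8×6.7 − 2×6.9×0.6420 = 37.53 kPa.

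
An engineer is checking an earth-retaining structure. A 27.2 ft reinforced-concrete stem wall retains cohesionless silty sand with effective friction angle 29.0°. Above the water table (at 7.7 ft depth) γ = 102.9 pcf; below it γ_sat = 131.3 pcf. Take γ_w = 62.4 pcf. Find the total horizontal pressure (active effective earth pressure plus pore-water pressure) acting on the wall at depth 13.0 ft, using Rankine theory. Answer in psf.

K_a = (1 − sin φ)/(1 + sin φ) = 0.3470.
γ' = 131.3 − 62.4 = 68.90 pcf.
Effective vertical stress at 13.0 ft: σ'_v = 102.9×7.7 + 68.90×5.30 = 1158 psf.
σ'_h = K_a σ'_v = 0.3470 × 1158 = 401.6 psf; u = γ_w × 5.30 = 330.7 psf.
Total σ_h = 401.6 + 330.7 = 732.3 psf.

732 psf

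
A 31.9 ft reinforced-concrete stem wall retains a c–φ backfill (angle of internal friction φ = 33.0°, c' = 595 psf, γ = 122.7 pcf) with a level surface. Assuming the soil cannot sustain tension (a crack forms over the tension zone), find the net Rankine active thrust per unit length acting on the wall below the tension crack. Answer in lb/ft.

3560 lb/ft

K_a = 0.2948; √K_a = 0.5430.
Tension-crack depth z_c = 2c/(γ√K_a) = 2×595/(122.7×0.5430) = 17.86 ft.
σ_a at base = K_a γ H − 2c√K_a = 0.2948×122.7×31.9 − 2×595×0.5430 = 507.8 psf.
P_a = ½ × 507.8 × (H − z_c) = 0.5×507.8×14.04 = 3564 lb/ft.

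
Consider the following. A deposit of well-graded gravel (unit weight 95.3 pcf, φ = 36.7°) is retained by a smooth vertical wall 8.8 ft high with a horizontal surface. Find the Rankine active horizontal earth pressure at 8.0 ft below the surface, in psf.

192 psf

K_a = (1 − sin φ)/(1 + sin φ) = 0.2519.
σ_h = K_a γ z = 0.2519 × 95.3 × 8.0 = 192.0 psf.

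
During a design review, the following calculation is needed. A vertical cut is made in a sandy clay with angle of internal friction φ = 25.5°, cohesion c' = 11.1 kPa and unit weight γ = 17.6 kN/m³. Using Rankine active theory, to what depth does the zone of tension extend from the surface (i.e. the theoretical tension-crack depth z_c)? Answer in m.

K_a = tan²(45° − 25.5°/2) = 0.3981; √K_a = 0.6310.
The active pressure is zero where K_a γ z = 2c√K_a, so z_c = 2c/(γ√K_a) = 2×11.1/(17.6×0.6310) = 1.999 m.

2.00 m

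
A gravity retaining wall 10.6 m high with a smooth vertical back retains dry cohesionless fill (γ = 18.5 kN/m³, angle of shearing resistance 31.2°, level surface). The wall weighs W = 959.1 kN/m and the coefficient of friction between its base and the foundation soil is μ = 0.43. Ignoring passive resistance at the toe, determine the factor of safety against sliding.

1.25

K_a = tan²(45° − 31.2°/2) = 0.3175.
P_a = ½K_aγH² = 0.5×0.3175×18.5×10.6² = 330.0 kN/m, acting at H/3 = 3.533 m above the base.
FS_sliding = μW / P_a = 0.43×959.1 / 330.0 = 1.250.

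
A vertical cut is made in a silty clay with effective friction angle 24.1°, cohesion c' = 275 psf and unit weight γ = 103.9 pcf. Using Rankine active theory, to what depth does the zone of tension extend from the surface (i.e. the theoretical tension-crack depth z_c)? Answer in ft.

8.17 ft

K_a = tan²(45° − 24.1°/2) = 0.4201; √K_a = 0.6482.
The active pressure is zero where K_a γ z = 2c√K_a, so z_c = 2c/(γ√K_a) = 2×275/(103.9×0.6482) = 8.167 ft.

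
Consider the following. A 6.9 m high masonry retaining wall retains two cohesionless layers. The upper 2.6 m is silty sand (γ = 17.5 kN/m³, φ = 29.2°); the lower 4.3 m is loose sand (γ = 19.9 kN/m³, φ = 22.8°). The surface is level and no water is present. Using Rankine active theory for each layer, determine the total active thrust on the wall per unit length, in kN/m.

188 kN/m

K_a1 = tan²(45°−29.2°/2) = 0.3442; K_a2 = tan²(45°−22.8°/2) = 0.4414.
Layer 1: σ at base = K_a1 γ₁ h₁ = 15.66 kPa; P₁ = ½×15.66×2.6 = 20.36.
Layer 2: σ_v at top = γ₁h₁ = 45.50; σ_h top = K_a2×45.50 = 20.08; σ_h base = K_a2×(45.50+19.9×4.3) = 57.86.
P₂ = ½(20.08+57.86)×4.3 = 167.6. Total P_a = 20.36+167.6 = 187.9 kN/m.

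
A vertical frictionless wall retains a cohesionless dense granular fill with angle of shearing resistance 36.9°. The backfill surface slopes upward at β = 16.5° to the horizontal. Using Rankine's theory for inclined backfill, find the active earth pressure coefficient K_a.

K_a = cos β · (cos β − √(cos²β − cos²φ)) / (cos β + √(cos²β − cos²φ)).
cos β = 0.9588, cos φ = 0.7997, √(cos²β − cos²φ) = 0.5290.
K_a = 0.9588 × (0.9588 − 0.5290)/(0.9588 + 0.5290) = 0.2770.

0.277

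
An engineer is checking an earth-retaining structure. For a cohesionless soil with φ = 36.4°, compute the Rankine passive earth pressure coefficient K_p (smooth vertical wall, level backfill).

K_p = (1 + sin φ)/(1 − sin φ) = tan²(45° + 36.4°/2) = 3.919.

3.92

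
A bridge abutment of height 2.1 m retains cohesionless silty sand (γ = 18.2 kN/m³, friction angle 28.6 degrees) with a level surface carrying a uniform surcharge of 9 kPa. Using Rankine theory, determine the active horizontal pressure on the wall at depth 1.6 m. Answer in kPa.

13.4 kPa

K_a = (1 − sin φ)/(1 + sin φ) = 0.3525.
σ_v = γz + q = 18.2 × 1.6 + 9 = 38.12 kPa.
σ_h = K_a σ_v = 0.3525 × 38.12 = 13.44 kPa.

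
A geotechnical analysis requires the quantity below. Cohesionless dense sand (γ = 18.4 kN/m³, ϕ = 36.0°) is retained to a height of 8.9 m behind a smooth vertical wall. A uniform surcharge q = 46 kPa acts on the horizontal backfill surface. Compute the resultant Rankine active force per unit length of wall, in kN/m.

K_a = tan²(45° − φ/2) = 0.2596.
Soil triangle: ½ K_a γ H² = 0.5×0.2596×18.4×8.9² = 189.2 kN/m.
Surcharge rectangle: K_a q H = 0.2596×46×8.9 = 106.3 kN/m.
Total = 189.2 + 106.3 = 295.5 kN/m.

295 kN/m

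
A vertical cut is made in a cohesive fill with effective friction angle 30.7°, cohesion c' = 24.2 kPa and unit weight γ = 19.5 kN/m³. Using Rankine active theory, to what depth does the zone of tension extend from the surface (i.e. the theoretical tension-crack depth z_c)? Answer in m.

K_a = tan²(45° − 30.7°/2) = 0.3240; √K_a = 0.5692.
The active pressure is zero where K_a γ z = 2c√K_a, so z_c = 2c/(γ√K_a) = 2×24.2/(19.5×0.5692) = 4.360 m.

4.36 m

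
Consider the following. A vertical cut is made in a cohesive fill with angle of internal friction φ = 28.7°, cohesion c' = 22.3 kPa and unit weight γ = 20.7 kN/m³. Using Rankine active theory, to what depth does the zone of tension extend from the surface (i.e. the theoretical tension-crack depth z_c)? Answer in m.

3.64 m

K_a = tan²(45° − 28.7°/2) = 0.3511; √K_a = 0.5926.
The active pressure is zero where K_a γ z = 2c√K_a, so z_c = 2c/(γ√K_a) = 2×22.3/(20.7×0.5926) = 3.636 m.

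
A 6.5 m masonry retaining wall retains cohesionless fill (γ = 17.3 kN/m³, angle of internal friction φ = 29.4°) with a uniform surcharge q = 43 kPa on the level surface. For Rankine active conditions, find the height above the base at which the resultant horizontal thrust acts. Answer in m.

2.64 m

K_a = 0.3415.
Triangular part P₁ = ½K_aγH² = 124.8 at H/3 = 2.167 m; rectangular part P₂ = K_a q H = 95.44 at H/2 = 3.250 m.
ȳ = (P₁·2.167 + P₂·3.250)/(P₁+P₂) = 2.636 m.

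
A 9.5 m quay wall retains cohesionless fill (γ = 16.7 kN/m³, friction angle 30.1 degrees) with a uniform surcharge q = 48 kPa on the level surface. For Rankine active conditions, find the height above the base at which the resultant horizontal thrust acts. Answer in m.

K_a = 0.3320.
Triangular part P₁ = ½K_aγH² = 250.2 at H/3 = 3.167 m; rectangular part P₂ = K_a q H = 151.4 at H/2 = 4.750 m.
ȳ = (P₁·3.167 + P₂·4.750)/(P₁+P₂) = 3.764 m.

3.76 m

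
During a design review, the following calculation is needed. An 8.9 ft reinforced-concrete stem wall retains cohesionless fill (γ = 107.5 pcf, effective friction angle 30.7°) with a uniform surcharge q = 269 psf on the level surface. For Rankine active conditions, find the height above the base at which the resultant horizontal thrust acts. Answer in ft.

3.50 ft

K_a = 0.3240.
Triangular part P₁ = ½K_aγH² = 1380 at H/3 = 2.967 ft; rectangular part P₂ = K_a q H = 775.8 at H/2 = 4.450 ft.
ȳ = (P₁·2.967 + P₂·4.450)/(P₁+P₂) = 3.501 ft.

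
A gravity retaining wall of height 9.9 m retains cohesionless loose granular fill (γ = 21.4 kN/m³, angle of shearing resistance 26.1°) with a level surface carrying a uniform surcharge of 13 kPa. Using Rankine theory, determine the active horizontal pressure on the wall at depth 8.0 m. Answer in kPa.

K_a = (1 − sin φ)/(1 + sin φ) = 0.3889.
σ_v = γz + q = 21.4 × 8.0 + 13 = 184.2 kPa.
σ_h = K_a σ_v = 0.3889 × 184.2 = 71.64 kPa.

71.6 kPa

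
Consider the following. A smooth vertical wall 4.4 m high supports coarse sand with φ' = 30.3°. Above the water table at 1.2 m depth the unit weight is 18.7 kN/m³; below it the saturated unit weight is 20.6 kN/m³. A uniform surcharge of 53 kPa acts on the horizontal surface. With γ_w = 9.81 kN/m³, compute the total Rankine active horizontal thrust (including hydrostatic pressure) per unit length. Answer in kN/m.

173 kN/m

K_a = tan²(45° − φ/2) = 0.3293.
γ' = 20.6 − 9.81 = 10.79 kN/m³. h₂ = H − d_w = 3.2 m.
σ'_h: at surface K_a·q = 17.45; at WT K_a(q+γd_w) = 24.84; at base K_a(q+γd_w+γ'h₂) = 36.21 kPa.
P₁ = ½(17.45+24.84)×1.2 = 25.38; P₂ = ½(24.84+36.21)×3.2 = 97.69; P_w = ½γ_w h₂² = 50.23.
Total = 25.38+97.69+50.23 = 173.3 kN/m.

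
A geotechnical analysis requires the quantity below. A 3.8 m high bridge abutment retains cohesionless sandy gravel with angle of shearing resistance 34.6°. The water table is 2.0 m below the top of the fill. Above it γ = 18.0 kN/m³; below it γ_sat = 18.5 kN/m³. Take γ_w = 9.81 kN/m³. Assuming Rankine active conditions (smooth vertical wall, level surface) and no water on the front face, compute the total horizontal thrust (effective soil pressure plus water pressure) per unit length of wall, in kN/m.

47.6 kN/m

K_a = tan²(45° − φ/2) = 0.2756.
γ' = 18.5 − 9.81 = 8.690 kN/m³. Depth below WT = 1.8 m.
σ'_h at WT = K_a γ d_w = 9.923 kPa; at base = 9.923 + K_a γ' × 1.8 = 14.23 kPa.
P₁ (0–2.0 m) = ½×9.923×2.0 = 9.923. P₂ (2.0–3.8 m) = ½(9.923+14.23)×1.8 = 21.74.
P_w = ½ γ_w h₂² = 0.5×9.81×1.8² = 15.89. Total = 9.923+21.74+15.89 = 47.56 kN/m.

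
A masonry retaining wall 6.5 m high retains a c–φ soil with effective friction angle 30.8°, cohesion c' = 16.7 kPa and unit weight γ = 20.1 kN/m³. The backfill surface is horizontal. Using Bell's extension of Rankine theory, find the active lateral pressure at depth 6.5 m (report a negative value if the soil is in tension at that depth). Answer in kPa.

23.2 kPa

K_a = (1 − sin φ)/(1 + sin φ) = 0.3227.
σ_a = K_a γ z − 2c√K_a = 0.3227×20.1×6.5 − 2×16.7×0.5681 = 23.19 kPa.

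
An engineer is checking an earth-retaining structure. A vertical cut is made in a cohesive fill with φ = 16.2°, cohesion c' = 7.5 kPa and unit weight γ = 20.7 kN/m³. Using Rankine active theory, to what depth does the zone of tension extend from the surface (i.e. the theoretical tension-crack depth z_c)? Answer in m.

0.965 m

K_a = tan²(45° − 16.2°/2) = 0.5637; √K_a = 0.7508.
The active pressure is zero where K_a γ z = 2c√K_a, so z_c = 2c/(γ√K_a) = 2×7.5/(20.7×0.7508) = 0.9651 m.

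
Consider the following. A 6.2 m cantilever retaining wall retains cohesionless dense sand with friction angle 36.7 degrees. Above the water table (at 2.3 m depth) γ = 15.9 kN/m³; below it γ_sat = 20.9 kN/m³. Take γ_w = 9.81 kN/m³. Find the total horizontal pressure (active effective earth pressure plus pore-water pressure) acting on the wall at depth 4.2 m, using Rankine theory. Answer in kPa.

K_a = (1 − sin φ)/(1 + sin φ) = 0.2519.
γ' = 20.9 − 9.81 = 11.09 kN/m³.
Effective vertical stress at 4.2 m: σ'_v = 15.9×2.3 + 11.09×1.90 = 57.64 kPa.
σ'_h = K_a σ'_v = 0.2519 × 57.64 = 14.52 kPa; u = γ_w × 1.90 = 18.64 kPa.
Total σ_h = 14.52 + 18.64 = 33.16 kPa.

33.2 kPa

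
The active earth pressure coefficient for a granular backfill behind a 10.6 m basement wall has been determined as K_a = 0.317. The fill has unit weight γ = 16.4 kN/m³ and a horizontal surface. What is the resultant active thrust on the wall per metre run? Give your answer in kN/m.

292 kN/m

P = ½ K_a γ H² = 0.5 × 0.317 × 16.4 × 10.6² = 292.1 kN/m.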